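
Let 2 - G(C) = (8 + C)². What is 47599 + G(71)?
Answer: 41360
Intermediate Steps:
G(C) = 2 - (8 + C)²
47599 + G(71) = 47599 + (2 - (8 + 71)²) = 47599 + (2 - 1*79²) = 47599 + (2 - 1*6241) = 47599 + (2 - 6241) = 47599 - 6239 = 41360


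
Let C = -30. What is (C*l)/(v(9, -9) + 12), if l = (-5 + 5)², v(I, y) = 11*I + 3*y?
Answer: 0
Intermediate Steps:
v(I, y) = 3*y + 11*I
l = 0 (l = 0² = 0)
(C*l)/(v(9, -9) + 12) = (-30*0)/((3*(-9) + 11*9) + 12) = 0/((-27 + 99) + 12) = 0/(72 + 12) = 0/84 = 0*(1/84) = 0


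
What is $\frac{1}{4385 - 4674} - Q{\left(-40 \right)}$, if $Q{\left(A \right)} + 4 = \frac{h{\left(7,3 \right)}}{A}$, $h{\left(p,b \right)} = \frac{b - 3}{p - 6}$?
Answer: $\frac{1155}{289} \approx 3.9965$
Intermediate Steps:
$h{\left(p,b \right)} = \frac{-3 + b}{-6 + p}$
$Q{\left(A \right)} = -4$ ($Q{\left(A \right)} = -4 + \frac{\frac{1}{-6 + 7} \left(-3 + 3\right)}{A} = -4 + \frac{1^{-1} \cdot 0}{A} = -4 + \frac{1 \cdot 0}{A} = -4 + \frac{0}{A} = -4 + 0 = -4$)
$\frac{1}{4385 - 4674} - Q{\left(-40 \right)} = \frac{1}{4385 - 4674} - -4 = \frac{1}{-289} + 4 = - \frac{1}{289} + 4 = \frac{1155}{289}$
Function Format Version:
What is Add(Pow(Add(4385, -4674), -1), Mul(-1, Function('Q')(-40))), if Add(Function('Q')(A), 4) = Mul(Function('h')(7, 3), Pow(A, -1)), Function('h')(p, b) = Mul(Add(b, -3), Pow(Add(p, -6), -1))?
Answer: Rational(1155, 289) ≈ 3.9965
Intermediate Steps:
Function('h')(p, b) = Mul(Pow(Add(-6, p), -1), Add(-3, b)) (Function('h')(p, b) = Mul(Add(-3, b), Pow(Add(-6, p), -1)) = Mul(Pow(Add(-6, p), -1), Add(-3, b)))
Function('Q')(A) = -4 (Function('Q')(A) = Add(-4, Mul(Mul(Pow(Add(-6, 7), -1), Add(-3, 3)), Pow(A, -1))) = Add(-4, Mul(Mul(Pow(1, -1), 0), Pow(A, -1))) = Add(-4, Mul(Mul(1, 0), Pow(A, -1))) = Add(-4, Mul(0, Pow(A, -1))) = Add(-4, 0) = -4)
Add(Pow(Add(4385, -4674), -1), Mul(-1, Function('Q')(-40))) = Add(Pow(Add(4385, -4674), -1), Mul(-1, -4)) = Add(Pow(-289, -1), 4) = Add(Rational(-1, 289), 4) = Rational(1155, 289)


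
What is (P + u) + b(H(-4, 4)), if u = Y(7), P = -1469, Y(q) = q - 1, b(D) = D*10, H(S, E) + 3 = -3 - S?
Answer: -1483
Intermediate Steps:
H(S, E) = -6 - S (H(S, E) = -3 + (-3 - S) = -6 - S)
b(D) = 10*D
Y(q) = -1 + q
u = 6 (u = -1 + 7 = 6)
(P + u) + b(H(-4, 4)) = (-1469 + 6) + 10*(-6 - 1*(-4)) = -1463 + 10*(-6 + 4) = -1463 + 10*(-2) = -1463 - 20 = -1483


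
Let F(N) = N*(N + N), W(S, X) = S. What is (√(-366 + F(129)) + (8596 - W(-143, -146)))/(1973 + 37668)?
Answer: 8739/39641 + 2*√8229/39641 ≈ 0.22503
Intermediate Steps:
F(N) = 2*N² (F(N) = N*(2*N) = 2*N²)
(√(-366 + F(129)) + (8596 - W(-143, -146)))/(1973 + 37668) = (√(-366 + 2*129²) + (8596 - 1*(-143)))/(1973 + 37668) = (√(-366 + 2*16641) + (8596 + 143))/39641 = (√(-366 + 33282) + 8739)*(1/39641) = (√32916 + 8739)*(1/39641) = (2*√8229 + 8739)*(1/39641) = (8739 + 2*√8229)*(1/39641) = 8739/39641 + 2*√8229/39641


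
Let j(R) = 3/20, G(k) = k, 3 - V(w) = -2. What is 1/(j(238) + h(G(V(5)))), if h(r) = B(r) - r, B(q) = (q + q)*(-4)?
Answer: -20/897 ≈ -0.022297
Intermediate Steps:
V(w) = 5 (V(w) = 3 - 1*(-2) = 3 + 2 = 5)
B(q) = -8*q (B(q) = (2*q)*(-4) = -8*q)
j(R) = 3/20 (j(R) = 3*(1/20) = 3/20)
h(r) = -9*r (h(r) = -8*r - r = -9*r)
1/(j(238) + h(G(V(5)))) = 1/(3/20 - 9*5) = 1/(3/20 - 45) = 1/(-897/20) = -20/897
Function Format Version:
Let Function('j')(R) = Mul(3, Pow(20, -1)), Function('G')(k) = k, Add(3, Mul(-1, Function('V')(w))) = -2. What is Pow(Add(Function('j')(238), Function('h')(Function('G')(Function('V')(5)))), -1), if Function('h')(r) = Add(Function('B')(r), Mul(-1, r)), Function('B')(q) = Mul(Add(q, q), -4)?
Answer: Rational(-20, 897) ≈ -0.022297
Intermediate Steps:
Function('V')(w) = 5 (Function('V')(w) = Add(3, Mul(-1, -2)) = Add(3, 2) = 5)
Function('B')(q) = Mul(-8, q) (Function('B')(q) = Mul(Mul(2, q), -4) = Mul(-8, q))
Function('j')(R) = Rational(3, 20) (Function('j')(R) = Mul(3, Rational(1, 20)) = Rational(3, 20))
Function('h')(r) = Mul(-9, r) (Function('h')(r) = Add(Mul(-8, r), Mul(-1, r)) = Mul(-9, r))
Pow(Add(Function('j')(238), Function('h')(Function('G')(Function('V')(5)))), -1) = Pow(Add(Rational(3, 20), Mul(-9, 5)), -1) = Pow(Add(Rational(3, 20), -45), -1) = Pow(Rational(-897, 20), -1) = Rational(-20, 897)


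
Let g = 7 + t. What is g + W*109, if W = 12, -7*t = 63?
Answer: 1306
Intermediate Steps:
t = -9 (t = -1/7*63 = -9)
g = -2 (g = 7 - 9 = -2)
g + W*109 = -2 + 12*109 = -2 + 1308 = 1306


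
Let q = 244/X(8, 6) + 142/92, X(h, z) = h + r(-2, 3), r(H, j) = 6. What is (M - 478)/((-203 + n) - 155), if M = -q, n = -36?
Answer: 160025/126868 ≈ 1.2614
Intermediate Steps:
X(h, z) = 6 + h (X(h, z) = h + 6 = 6 + h)
q = 6109/322 (q = 244/(6 + 8) + 142/92 = 244/14 + 142*(1/92) = 244*(1/14) + 71/46 = 122/7 + 71/46 = 6109/322 ≈ 18.972)
M = -6109/322 (M = -1*6109/322 = -6109/322 ≈ -18.972)
(M - 478)/((-203 + n) - 155) = (-6109/322 - 478)/((-203 - 36) - 155) = -160025/(322*(-239 - 155)) = -160025/322/(-394) = -160025/322*(-1/394) = 160025/126868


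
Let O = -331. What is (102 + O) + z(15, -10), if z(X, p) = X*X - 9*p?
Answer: 86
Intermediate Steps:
z(X, p) = X² - 9*p
(102 + O) + z(15, -10) = (102 - 331) + (15² - 9*(-10)) = -229 + (225 + 90) = -229 + 315 = 86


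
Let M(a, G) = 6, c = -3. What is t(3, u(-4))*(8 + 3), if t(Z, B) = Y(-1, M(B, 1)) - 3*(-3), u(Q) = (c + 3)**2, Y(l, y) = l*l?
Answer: 110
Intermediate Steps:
Y(l, y) = l**2
u(Q) = 0 (u(Q) = (-3 + 3)**2 = 0**2 = 0)
t(Z, B) = 10 (t(Z, B) = (-1)**2 - 3*(-3) = 1 + 9 = 10)
t(3, u(-4))*(8 + 3) = 10*(8 + 3) = 10*11 = 110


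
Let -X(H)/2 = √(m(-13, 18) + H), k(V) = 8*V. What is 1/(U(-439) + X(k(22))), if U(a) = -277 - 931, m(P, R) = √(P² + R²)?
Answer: -1/(1208 + 2*√(176 + √493)) ≈ -0.00080896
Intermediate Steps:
X(H) = -2*√(H + √493) (X(H) = -2*√(√((-13)² + 18²) + H) = -2*√(√(169 + 324) + H) = -2*√(√493 + H) = -2*√(H + √493))
U(a) = -1208
1/(U(-439) + X(k(22))) = 1/(-1208 - 2*√(8*22 + √493)) = 1/(-1208 - 2*√(176 + √493))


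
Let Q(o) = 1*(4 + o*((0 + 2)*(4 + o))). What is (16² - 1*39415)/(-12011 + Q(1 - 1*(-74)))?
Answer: 39159/157 ≈ 249.42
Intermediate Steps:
Q(o) = 4 + o*(8 + 2*o) (Q(o) = 1*(4 + o*(2*(4 + o))) = 1*(4 + o*(8 + 2*o)) = 4 + o*(8 + 2*o))
(16² - 1*39415)/(-12011 + Q(1 - 1*(-74))) = (16² - 1*39415)/(-12011 + (4 + 2*(1 - 1*(-74))² + 8*(1 - 1*(-74)))) = (256 - 39415)/(-12011 + (4 + 2*(1 + 74)² + 8*(1 + 74))) = -39159/(-12011 + (4 + 2*75² + 8*75)) = -39159/(-12011 + (4 + 2*5625 + 600)) = -39159/(-12011 + (4 + 11250 + 600)) = -39159/(-12011 + 11854) = -39159/(-157) = -39159*(-1/157) = 39159/157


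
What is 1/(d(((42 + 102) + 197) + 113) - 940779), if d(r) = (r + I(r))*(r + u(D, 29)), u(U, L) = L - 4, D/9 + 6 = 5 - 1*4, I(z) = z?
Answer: -1/505847 ≈ -1.9769e-6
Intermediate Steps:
D = -45 (D = -54 + 9*(5 - 1*4) = -54 + 9*(5 - 4) = -54 + 9*1 = -54 + 9 = -45)
u(U, L) = -4 + L
d(r) = 2*r*(25 + r) (d(r) = (r + r)*(r + (-4 + 29)) = (2*r)*(r + 25) = (2*r)*(25 + r) = 2*r*(25 + r))
1/(d(((42 + 102) + 197) + 113) - 940779) = 1/(2*(((42 + 102) + 197) + 113)*(25 + (((42 + 102) + 197) + 113)) - 940779) = 1/(2*((144 + 197) + 113)*(25 + ((144 + 197) + 113)) - 940779) = 1/(2*(341 + 113)*(25 + (341 + 113)) - 940779) = 1/(2*454*(25 + 454) - 940779) = 1/(2*454*479 - 940779) = 1/(434932 - 940779) = 1/(-505847) = -1/505847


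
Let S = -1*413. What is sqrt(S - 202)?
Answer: I*sqrt(615) ≈ 24.799*I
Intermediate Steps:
S = -413
sqrt(S - 202) = sqrt(-413 - 202) = sqrt(-615) = I*sqrt(615)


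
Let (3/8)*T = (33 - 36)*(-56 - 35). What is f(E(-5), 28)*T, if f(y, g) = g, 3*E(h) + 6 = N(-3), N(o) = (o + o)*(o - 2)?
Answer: 20384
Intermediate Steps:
N(o) = 2*o*(-2 + o) (N(o) = (2*o)*(-2 + o) = 2*o*(-2 + o))
E(h) = 8 (E(h) = -2 + (2*(-3)*(-2 - 3))/3 = -2 + (2*(-3)*(-5))/3 = -2 + (⅓)*30 = -2 + 10 = 8)
T = 728 (T = 8*((33 - 36)*(-56 - 35))/3 = 8*(-3*(-91))/3 = (8/3)*273 = 728)
f(E(-5), 28)*T = 28*728 = 20384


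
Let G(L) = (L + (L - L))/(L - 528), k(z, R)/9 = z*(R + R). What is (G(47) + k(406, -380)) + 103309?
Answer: -1286064658/481 ≈ -2.6737e+6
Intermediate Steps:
k(z, R) = 18*R*z (k(z, R) = 9*(z*(R + R)) = 9*(z*(2*R)) = 9*(2*R*z) = 18*R*z)
G(L) = L/(-528 + L) (G(L) = (L + 0)/(-528 + L) = L/(-528 + L))
(G(47) + k(406, -380)) + 103309 = (47/(-528 + 47) + 18*(-380)*406) + 103309 = (47/(-481) - 2777040) + 103309 = (47*(-1/481) - 2777040) + 103309 = (-47/481 - 2777040) + 103309 = -1335756287/481 + 103309 = -1286064658/481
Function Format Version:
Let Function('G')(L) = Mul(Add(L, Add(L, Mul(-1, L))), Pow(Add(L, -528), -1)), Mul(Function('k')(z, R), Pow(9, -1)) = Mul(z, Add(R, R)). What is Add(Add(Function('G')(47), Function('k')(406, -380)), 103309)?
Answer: Rational(-1286064658, 481) ≈ -2.6737e+6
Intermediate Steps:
Function('k')(z, R) = Mul(18, R, z) (Function('k')(z, R) = Mul(9, Mul(z, Add(R, R))) = Mul(9, Mul(z, Mul(2, R))) = Mul(9, Mul(2, R, z)) = Mul(18, R, z))
Function('G')(L) = Mul(L, Pow(Add(-528, L), -1)) (Function('G')(L) = Mul(Add(L, 0), Pow(Add(-528, L), -1)) = Mul(L, Pow(Add(-528, L), -1)))
Add(Add(Function('G')(47), Function('k')(406, -380)), 103309) = Add(Add(Mul(47, Pow(Add(-528, 47), -1)), Mul(18, -380, 406)), 103309) = Add(Add(Mul(47, Pow(-481, -1)), -2777040), 103309) = Add(Add(Mul(47, Rational(-1, 481)), -2777040), 103309) = Add(Add(Rational(-47, 481), -2777040), 103309) = Add(Rational(-1335756287, 481), 103309) = Rational(-1286064658, 481)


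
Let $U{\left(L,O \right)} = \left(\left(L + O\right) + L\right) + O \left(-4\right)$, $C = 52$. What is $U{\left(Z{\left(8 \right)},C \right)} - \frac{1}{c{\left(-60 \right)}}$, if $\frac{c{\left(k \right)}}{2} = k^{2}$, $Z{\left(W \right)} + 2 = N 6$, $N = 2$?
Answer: $- \frac{979201}{7200} \approx -136.0$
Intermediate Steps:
$Z{\left(W \right)} = 10$ ($Z{\left(W \right)} = -2 + 2 \cdot 6 = -2 + 12 = 10$)
$U{\left(L,O \right)} = - 3 O + 2 L$ ($U{\left(L,O \right)} = \left(O + 2 L\right) - 4 O = - 3 O + 2 L$)
$c{\left(k \right)} = 2 k^{2}$
$U{\left(Z{\left(8 \right)},C \right)} - \frac{1}{c{\left(-60 \right)}} = \left(\left(-3\right) 52 + 2 \cdot 10\right) - \frac{1}{2 \left(-60\right)^{2}} = \left(-156 + 20\right) - \frac{1}{2 \cdot 3600} = -136 - \frac{1}{7200} = - \frac{979201}{7200}$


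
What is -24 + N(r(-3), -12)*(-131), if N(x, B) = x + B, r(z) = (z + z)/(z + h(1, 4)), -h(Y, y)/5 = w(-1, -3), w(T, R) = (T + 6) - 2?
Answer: 4513/3 ≈ 1504.3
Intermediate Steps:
w(T, R) = 4 + T (w(T, R) = (6 + T) - 2 = 4 + T)
h(Y, y) = -15 (h(Y, y) = -5*(4 - 1) = -5*3 = -15)
r(z) = 2*z/(-15 + z) (r(z) = (z + z)/(z - 15) = (2*z)/(-15 + z) = 2*z/(-15 + z))
N(x, B) = B + x
-24 + N(r(-3), -12)*(-131) = -24 + (-12 + 2*(-3)/(-15 - 3))*(-131) = -24 + (-12 + 2*(-3)/(-18))*(-131) = -24 + (-12 + 2*(-3)*(-1/18))*(-131) = -24 + (-12 + 1/3)*(-131) = -24 - 35/3*(-131) = -24 + 4585/3 = 4513/3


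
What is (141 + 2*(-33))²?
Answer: 5625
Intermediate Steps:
(141 + 2*(-33))² = (141 - 66)² = 75² = 5625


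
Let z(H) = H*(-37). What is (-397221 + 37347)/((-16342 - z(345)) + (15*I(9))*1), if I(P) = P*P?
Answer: 179937/1181 ≈ 152.36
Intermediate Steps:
I(P) = P²
z(H) = -37*H
(-397221 + 37347)/((-16342 - z(345)) + (15*I(9))*1) = (-397221 + 37347)/((-16342 - (-37)*345) + (15*9²)*1) = -359874/((-16342 - 1*(-12765)) + (15*81)*1) = -359874/((-16342 + 12765) + 1215*1) = -359874/(-3577 + 1215) = -359874/(-2362) = -359874*(-1/2362) = 179937/1181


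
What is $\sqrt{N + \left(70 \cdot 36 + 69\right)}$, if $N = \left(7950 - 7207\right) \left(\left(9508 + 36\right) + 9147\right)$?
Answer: $\sqrt{13890002} \approx 3726.9$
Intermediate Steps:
$N = 13887413$ ($N = 743 \left(9544 + 9147\right) = 743 \cdot 18691 = 13887413$)
$\sqrt{N + \left(70 \cdot 36 + 69\right)} = \sqrt{13887413 + \left(70 \cdot 36 + 69\right)} = \sqrt{13887413 + \left(2520 + 69\right)} = \sqrt{13887413 + 2589} = \sqrt{13890002}$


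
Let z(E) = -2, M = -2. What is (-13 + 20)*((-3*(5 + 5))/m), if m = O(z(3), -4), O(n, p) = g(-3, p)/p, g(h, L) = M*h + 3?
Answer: 280/3 ≈ 93.333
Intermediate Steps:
g(h, L) = 3 - 2*h (g(h, L) = -2*h + 3 = 3 - 2*h)
O(n, p) = 9/p (O(n, p) = (3 - 2*(-3))/p = (3 + 6)/p = 9/p)
m = -9/4 (m = 9/(-4) = 9*(-¼) = -9/4 ≈ -2.2500)
(-13 + 20)*((-3*(5 + 5))/m) = (-13 + 20)*((-3*(5 + 5))/(-9/4)) = 7*(-3*10*(-4/9)) = 7*(-30*(-4/9)) = 7*(40/3) = 280/3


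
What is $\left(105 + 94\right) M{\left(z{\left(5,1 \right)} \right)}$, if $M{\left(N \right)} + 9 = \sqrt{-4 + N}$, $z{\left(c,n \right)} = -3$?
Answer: $-1791 + 199 i \sqrt{7} \approx -1791.0 + 526.5 i$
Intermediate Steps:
$M{\left(N \right)} = -9 + \sqrt{-4 + N}$
$\left(105 + 94\right) M{\left(z{\left(5,1 \right)} \right)} = \left(105 + 94\right) \left(-9 + \sqrt{-4 - 3}\right) = 199 \left(-9 + \sqrt{-7}\right) = 199 \left(-9 + i \sqrt{7}\right) = -1791 + 199 i \sqrt{7}$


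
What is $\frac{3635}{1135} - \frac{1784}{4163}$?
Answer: $\frac{2621533}{945001} \approx 2.7741$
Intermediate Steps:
$\frac{3635}{1135} - \frac{1784}{4163} = 3635 \cdot \frac{1}{1135} - \frac{1784}{4163} = \frac{727}{227} - \frac{1784}{4163} = \frac{2621533}{945001}$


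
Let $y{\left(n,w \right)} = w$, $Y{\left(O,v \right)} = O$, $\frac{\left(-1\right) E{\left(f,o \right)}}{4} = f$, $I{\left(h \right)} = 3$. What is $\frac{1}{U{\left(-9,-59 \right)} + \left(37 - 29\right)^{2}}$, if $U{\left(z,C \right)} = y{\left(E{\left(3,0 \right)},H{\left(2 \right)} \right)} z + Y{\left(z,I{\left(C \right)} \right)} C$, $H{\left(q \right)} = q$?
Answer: $\frac{1}{577} \approx 0.0017331$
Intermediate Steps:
$E{\left(f,o \right)} = - 4 f$
$U{\left(z,C \right)} = 2 z + C z$ ($U{\left(z,C \right)} = 2 z + z C = 2 z + C z$)
$\frac{1}{U{\left(-9,-59 \right)} + \left(37 - 29\right)^{2}} = \frac{1}{- 9 \left(2 - 59\right) + \left(37 - 29\right)^{2}} = \frac{1}{\left(-9\right) \left(-57\right) + 8^{2}} = \frac{1}{513 + 64} = \frac{1}{577}$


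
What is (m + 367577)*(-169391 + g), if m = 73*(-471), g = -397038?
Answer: -188730744226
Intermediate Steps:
m = -34383
(m + 367577)*(-169391 + g) = (-34383 + 367577)*(-169391 - 397038) = 333194*(-566429) = -188730744226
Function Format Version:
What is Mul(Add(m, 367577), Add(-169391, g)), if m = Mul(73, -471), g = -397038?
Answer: -188730744226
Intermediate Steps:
m = -34383
Mul(Add(m, 367577), Add(-169391, g)) = Mul(Add(-34383, 367577), Add(-169391, -397038)) = Mul(333194, -566429) = -188730744226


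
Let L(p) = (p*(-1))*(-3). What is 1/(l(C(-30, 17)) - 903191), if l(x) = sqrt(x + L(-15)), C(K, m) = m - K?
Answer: -903191/815753982479 - sqrt(2)/815753982479 ≈ -1.1072e-6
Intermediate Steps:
L(p) = 3*p (L(p) = -p*(-3) = 3*p)
l(x) = sqrt(-45 + x) (l(x) = sqrt(x + 3*(-15)) = sqrt(x - 45) = sqrt(-45 + x))
1/(l(C(-30, 17)) - 903191) = 1/(sqrt(-45 + (17 - 1*(-30))) - 903191) = 1/(sqrt(-45 + (17 + 30)) - 903191) = 1/(sqrt(-45 + 47) - 903191) = 1/(sqrt(2) - 903191) = 1/(-903191 + sqrt(2))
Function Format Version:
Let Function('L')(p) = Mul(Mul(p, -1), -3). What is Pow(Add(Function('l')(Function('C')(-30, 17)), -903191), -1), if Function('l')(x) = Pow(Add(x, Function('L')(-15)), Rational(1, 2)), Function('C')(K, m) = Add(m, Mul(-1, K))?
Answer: Add(Rational(-903191, 815753982479), Mul(Rational(-1, 815753982479), Pow(2, Rational(1, 2)))) ≈ -1.1072e-6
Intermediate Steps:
Function('L')(p) = Mul(3, p) (Function('L')(p) = Mul(Mul(-1, p), -3) = Mul(3, p))
Function('l')(x) = Pow(Add(-45, x), Rational(1, 2)) (Function('l')(x) = Pow(Add(x, Mul(3, -15)), Rational(1, 2)) = Pow(Add(x, -45), Rational(1, 2)) = Pow(Add(-45, x), Rational(1, 2)))
Pow(Add(Function('l')(Function('C')(-30, 17)), -903191), -1) = Pow(Add(Pow(Add(-45, Add(17, Mul(-1, -30))), Rational(1, 2)), -903191), -1) = Pow(Add(Pow(Add(-45, Add(17, 30)), Rational(1, 2)), -903191), -1) = Pow(Add(Pow(Add(-45, 47), Rational(1, 2)), -903191), -1) = Pow(Add(Pow(2, Rational(1, 2)), -903191), -1) = Pow(Add(-903191, Pow(2, Rational(1, 2))), -1)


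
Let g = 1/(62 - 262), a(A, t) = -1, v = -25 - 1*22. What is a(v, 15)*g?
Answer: 1/200 ≈ 0.0050000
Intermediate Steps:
v = -47 (v = -25 - 22 = -47)
g = -1/200 (g = 1/(-200) = -1/200 ≈ -0.0050000)
a(v, 15)*g = -1*(-1/200) = 1/200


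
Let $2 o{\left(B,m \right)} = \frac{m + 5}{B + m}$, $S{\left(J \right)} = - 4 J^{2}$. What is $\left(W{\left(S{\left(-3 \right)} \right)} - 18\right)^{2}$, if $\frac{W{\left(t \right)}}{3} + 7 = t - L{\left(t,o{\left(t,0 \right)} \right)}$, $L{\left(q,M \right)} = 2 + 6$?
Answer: $29241$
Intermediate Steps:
$o{\left(B,m \right)} = \frac{5 + m}{2 \left(B + m\right)}$ ($o{\left(B,m \right)} = \frac{\left(m + 5\right) \frac{1}{B + m}}{2} = \frac{\left(5 + m\right) \frac{1}{B + m}}{2} = \frac{\frac{1}{B + m} \left(5 + m\right)}{2} = \frac{5 + m}{2 \left(B + m\right)}$)
$L{\left(q,M \right)} = 8$
$W{\left(t \right)} = -45 + 3 t$ ($W{\left(t \right)} = -21 + 3 \left(t - 8\right) = -21 + 3 \left(-8 + t\right) = -21 + \left(-24 + 3 t\right) = -45 + 3 t$)
$\left(W{\left(S{\left(-3 \right)} \right)} - 18\right)^{2} = \left(\left(-45 + 3 \left(- 4 \left(-3\right)^{2}\right)\right) - 18\right)^{2} = \left(\left(-45 + 3 \left(\left(-4\right) 9\right)\right) - 18\right)^{2} = \left(\left(-45 + 3 \left(-36\right)\right) - 18\right)^{2} = \left(\left(-45 - 108\right) - 18\right)^{2} = \left(-153 - 18\right)^{2} = \left(-171\right)^{2} = 29241$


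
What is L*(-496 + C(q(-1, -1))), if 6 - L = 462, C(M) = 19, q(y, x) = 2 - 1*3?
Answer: 217512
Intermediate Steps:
q(y, x) = -1 (q(y, x) = 2 - 3 = -1)
L = -456 (L = 6 - 1*462 = 6 - 462 = -456)
L*(-496 + C(q(-1, -1))) = -456*(-496 + 19) = -456*(-477) = 217512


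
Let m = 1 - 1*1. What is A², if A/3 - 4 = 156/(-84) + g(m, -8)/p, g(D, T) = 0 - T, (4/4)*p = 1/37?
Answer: 39200121/49 ≈ 8.0000e+5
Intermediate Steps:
p = 1/37 ≈ 0.027027
m = 0 (m = 1 - 1 = 0)
g(D, T) = -T
A = 6261/7 (A = 12 + 3*(156/(-84) + (-1*(-8))/(1/37)) = 12 + 3*(156*(-1/84) + 8*37) = 12 + 3*(-13/7 + 296) = 12 + 3*(2059/7) = 12 + 6177/7 = 6261/7 ≈ 894.43)
A² = (6261/7)² = 39200121/49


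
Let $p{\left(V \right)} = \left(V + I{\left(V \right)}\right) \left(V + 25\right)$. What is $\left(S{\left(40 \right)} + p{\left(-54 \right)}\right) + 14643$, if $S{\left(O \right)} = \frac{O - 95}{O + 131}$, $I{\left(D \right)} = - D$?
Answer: $\frac{2503898}{171} \approx 14643.0$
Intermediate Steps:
$S{\left(O \right)} = \frac{-95 + O}{131 + O}$
$p{\left(V \right)} = 0$ ($p{\left(V \right)} = \left(V - V\right) \left(V + 25\right) = 0 \left(25 + V\right) = 0$)
$\left(S{\left(40 \right)} + p{\left(-54 \right)}\right) + 14643 = \left(\frac{-95 + 40}{131 + 40} + 0\right) + 14643 = \left(\frac{1}{171} \left(-55\right) + 0\right) + 14643 = \left(- \frac{55}{171} + 0\right) + 14643 = - \frac{55}{171} + 14643 = \frac{2503898}{171}$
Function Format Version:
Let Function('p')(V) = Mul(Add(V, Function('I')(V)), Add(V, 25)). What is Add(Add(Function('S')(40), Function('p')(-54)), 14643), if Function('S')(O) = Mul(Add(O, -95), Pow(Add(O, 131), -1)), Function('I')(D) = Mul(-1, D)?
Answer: Rational(2503898, 171) ≈ 14643.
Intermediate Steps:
Function('S')(O) = Mul(Pow(Add(131, O), -1), Add(-95, O)) (Function('S')(O) = Mul(Add(-95, O), Pow(Add(131, O), -1)) = Mul(Pow(Add(131, O), -1), Add(-95, O)))
Function('p')(V) = 0 (Function('p')(V) = Mul(Add(V, Mul(-1, V)), Add(V, 25)) = Mul(0, Add(25, V)) = 0)
Add(Add(Function('S')(40), Function('p')(-54)), 14643) = Add(Add(Mul(Pow(Add(131, 40), -1), Add(-95, 40)), 0), 14643) = Add(Add(Mul(Pow(171, -1), -55), 0), 14643) = Add(Add(Mul(Rational(1, 171), -55), 0), 14643) = Add(Add(Rational(-55, 171), 0), 14643) = Add(Rational(-55, 171), 14643) = Rational(2503898, 171)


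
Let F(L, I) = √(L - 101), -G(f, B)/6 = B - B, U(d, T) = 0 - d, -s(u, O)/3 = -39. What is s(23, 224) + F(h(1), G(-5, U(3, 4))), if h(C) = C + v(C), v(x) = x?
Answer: 117 + 3*I*√11 ≈ 117.0 + 9.9499*I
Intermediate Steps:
s(u, O) = 117 (s(u, O) = -3*(-39) = 117)
U(d, T) = -d
G(f, B) = 0 (G(f, B) = -6*(B - B) = -6*0 = 0)
h(C) = 2*C (h(C) = C + C = 2*C)
F(L, I) = √(-101 + L)
s(23, 224) + F(h(1), G(-5, U(3, 4))) = 117 + √(-101 + 2*1) = 117 + √(-101 + 2) = 117 + √(-99) = 117 + 3*I*√11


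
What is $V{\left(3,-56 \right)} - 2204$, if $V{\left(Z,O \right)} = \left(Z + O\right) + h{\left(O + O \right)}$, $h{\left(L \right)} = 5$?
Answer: $-2252$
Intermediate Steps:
$V{\left(Z,O \right)} = 5 + O + Z$ ($V{\left(Z,O \right)} = \left(Z + O\right) + 5 = \left(O + Z\right) + 5 = 5 + O + Z$)
$V{\left(3,-56 \right)} - 2204 = \left(5 - 56 + 3\right) - 2204 = -48 - 2204 = -2252$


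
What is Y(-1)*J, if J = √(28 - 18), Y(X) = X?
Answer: -√10 ≈ -3.1623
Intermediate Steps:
J = √10 ≈ 3.1623
Y(-1)*J = -√10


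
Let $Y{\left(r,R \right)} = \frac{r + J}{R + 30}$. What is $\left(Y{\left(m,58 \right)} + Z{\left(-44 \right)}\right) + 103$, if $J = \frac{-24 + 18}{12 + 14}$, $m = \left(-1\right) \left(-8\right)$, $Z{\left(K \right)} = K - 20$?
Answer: $\frac{44717}{1144} \approx 39.088$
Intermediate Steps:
$Z{\left(K \right)} = -20 + K$
$m = 8$
$J = - \frac{3}{13}$ ($J = - \frac{6}{26} = \left(-6\right) \frac{1}{26} = - \frac{3}{13} \approx -0.23077$)
$Y{\left(r,R \right)} = \frac{- \frac{3}{13} + r}{30 + R}$ ($Y{\left(r,R \right)} = \frac{r - \frac{3}{13}}{R + 30} = \frac{- \frac{3}{13} + r}{30 + R}$)
$\left(Y{\left(m,58 \right)} + Z{\left(-44 \right)}\right) + 103 = \left(\frac{- \frac{3}{13} + 8}{30 + 58} - 64\right) + 103 = \left(\frac{1}{88} \cdot \frac{101}{13} - 64\right) + 103 = \left(\frac{101}{1144} - 64\right) + 103 = - \frac{73115}{1144} + 103 = \frac{44717}{1144}$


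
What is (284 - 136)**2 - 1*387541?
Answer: -365637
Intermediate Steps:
(284 - 136)**2 - 1*387541 = 148**2 - 387541 = 21904 - 387541 = -365637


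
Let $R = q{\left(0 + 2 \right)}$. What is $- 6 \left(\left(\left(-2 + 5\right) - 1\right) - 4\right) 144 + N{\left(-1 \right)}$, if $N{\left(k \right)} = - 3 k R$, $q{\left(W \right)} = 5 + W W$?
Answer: $1755$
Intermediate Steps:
$q{\left(W \right)} = 5 + W^{2}$
$R = 9$ ($R = 5 + \left(0 + 2\right)^{2} = 5 + 2^{2} = 5 + 4 = 9$)
$N{\left(k \right)} = - 27 k$ ($N{\left(k \right)} = - 3 k 9 = - 27 k$)
$- 6 \left(\left(\left(-2 + 5\right) - 1\right) - 4\right) 144 + N{\left(-1 \right)} = - 6 \left(\left(\left(-2 + 5\right) - 1\right) - 4\right) 144 - -27 = - 6 \left(\left(3 - 1\right) - 4\right) 144 + 27 = - 6 \left(2 - 4\right) 144 + 27 = \left(-6\right) \left(-2\right) 144 + 27 = 12 \cdot 144 + 27 = 1728 + 27 = 1755$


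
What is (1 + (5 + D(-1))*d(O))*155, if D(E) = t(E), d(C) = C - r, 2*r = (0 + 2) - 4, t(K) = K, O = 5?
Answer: 3875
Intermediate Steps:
r = -1 (r = ((0 + 2) - 4)/2 = (2 - 4)/2 = (1/2)*(-2) = -1)
d(C) = 1 + C (d(C) = C - 1*(-1) = C + 1 = 1 + C)
D(E) = E
(1 + (5 + D(-1))*d(O))*155 = (1 + (5 - 1)*(1 + 5))*155 = (1 + 4*6)*155 = (1 + 24)*155 = 25*155 = 3875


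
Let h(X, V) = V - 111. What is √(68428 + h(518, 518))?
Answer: √68835 ≈ 262.36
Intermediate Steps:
h(X, V) = -111 + V
√(68428 + h(518, 518)) = √(68428 + (-111 + 518)) = √(68428 + 407) = √68835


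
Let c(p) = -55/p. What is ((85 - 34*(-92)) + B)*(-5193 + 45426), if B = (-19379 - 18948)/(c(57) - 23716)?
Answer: 174841888261230/1351867 ≈ 1.2933e+8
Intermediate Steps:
B = 2184639/1351867 (B = (-19379 - 18948)/(-55/57 - 23716) = -38327/(-55*1/57 - 23716) = -38327/(-55/57 - 23716) = -38327/(-1351867/57) = -38327*(-57/1351867) = 2184639/1351867 ≈ 1.6160)
((85 - 34*(-92)) + B)*(-5193 + 45426) = ((85 - 34*(-92)) + 2184639/1351867)*(-5193 + 45426) = ((85 + 3128) + 2184639/1351867)*40233 = (3213 + 2184639/1351867)*40233 = (4345733310/1351867)*40233 = 174841888261230/1351867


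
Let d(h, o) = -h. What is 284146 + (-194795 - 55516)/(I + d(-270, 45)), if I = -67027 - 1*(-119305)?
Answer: 4977017899/17516 ≈ 2.8414e+5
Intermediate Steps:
I = 52278 (I = -67027 + 119305 = 52278)
284146 + (-194795 - 55516)/(I + d(-270, 45)) = 284146 + (-194795 - 55516)/(52278 - 1*(-270)) = 284146 - 250311/(52278 + 270) = 284146 - 250311/52548 = 284146 - 250311*1/52548 = 284146 - 83437/17516 = 4977017899/17516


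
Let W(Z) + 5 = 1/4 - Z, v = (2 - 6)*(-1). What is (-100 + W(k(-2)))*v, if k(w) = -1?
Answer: -415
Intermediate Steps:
v = 4 (v = -4*(-1) = 4)
W(Z) = -19/4 - Z (W(Z) = -5 + (1/4 - Z) = -19/4 - Z)
(-100 + W(k(-2)))*v = (-100 + (-19/4 - 1*(-1)))*4 = (-100 + (-19/4 + 1))*4 = (-100 - 15/4)*4 = -415/4*4 = -415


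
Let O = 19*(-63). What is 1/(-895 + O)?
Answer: -1/2092 ≈ -0.00047801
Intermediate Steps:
O = -1197
1/(-895 + O) = 1/(-895 - 1197) = 1/(-2092) = -1/2092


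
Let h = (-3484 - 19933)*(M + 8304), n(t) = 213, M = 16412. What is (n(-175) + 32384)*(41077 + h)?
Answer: -18864975736515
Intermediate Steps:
h = -578774572 (h = (-3484 - 19933)*(16412 + 8304) = -23417*24716 = -578774572)
(n(-175) + 32384)*(41077 + h) = (213 + 32384)*(41077 - 578774572) = 32597*(-578733495) = -18864975736515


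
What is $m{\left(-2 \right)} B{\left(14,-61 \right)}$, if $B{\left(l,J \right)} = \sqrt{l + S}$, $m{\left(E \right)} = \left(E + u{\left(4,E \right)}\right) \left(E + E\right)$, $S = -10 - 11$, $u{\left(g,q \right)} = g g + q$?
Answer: $- 48 i \sqrt{7} \approx - 127.0 i$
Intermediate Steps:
$u{\left(g,q \right)} = q + g^{2}$ ($u{\left(g,q \right)} = g^{2} + q = q + g^{2}$)
$S = -21$
$m{\left(E \right)} = 2 E \left(16 + 2 E\right)$ ($m{\left(E \right)} = \left(E + \left(E + 4^{2}\right)\right) \left(E + E\right) = \left(E + \left(E + 16\right)\right) 2 E = \left(E + \left(16 + E\right)\right) 2 E = \left(16 + 2 E\right) 2 E = 2 E \left(16 + 2 E\right)$)
$B{\left(l,J \right)} = \sqrt{-21 + l}$ ($B{\left(l,J \right)} = \sqrt{l - 21} = \sqrt{-21 + l}$)
$m{\left(-2 \right)} B{\left(14,-61 \right)} = 4 \left(-2\right) \left(8 - 2\right) \sqrt{-21 + 14} = 4 \left(-2\right) 6 \sqrt{-7} = - 48 i \sqrt{7}$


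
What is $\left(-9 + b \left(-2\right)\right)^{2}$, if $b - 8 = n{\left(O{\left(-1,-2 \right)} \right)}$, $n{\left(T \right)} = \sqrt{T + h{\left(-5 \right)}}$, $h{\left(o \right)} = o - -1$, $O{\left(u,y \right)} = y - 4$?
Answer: $585 + 100 i \sqrt{10} \approx 585.0 + 316.23 i$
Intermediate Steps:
$O{\left(u,y \right)} = -4 + y$
$h{\left(o \right)} = 1 + o$ ($h{\left(o \right)} = o + 1 = 1 + o$)
$n{\left(T \right)} = \sqrt{-4 + T}$ ($n{\left(T \right)} = \sqrt{T + \left(1 - 5\right)} = \sqrt{T - 4} = \sqrt{-4 + T}$)
$b = 8 + i \sqrt{10}$ ($b = 8 + \sqrt{-4 - 6} = 8 + \sqrt{-10} = 8 + i \sqrt{10} \approx 8.0 + 3.1623 i$)
$\left(-9 + b \left(-2\right)\right)^{2} = \left(-9 + \left(8 + i \sqrt{10}\right) \left(-2\right)\right)^{2} = \left(-9 - \left(16 + 2 i \sqrt{10}\right)\right)^{2} = \left(-25 - 2 i \sqrt{10}\right)^{2}$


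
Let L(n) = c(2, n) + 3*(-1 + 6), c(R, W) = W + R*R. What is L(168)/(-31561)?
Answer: -187/31561 ≈ -0.0059250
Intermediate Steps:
c(R, W) = W + R²
L(n) = 19 + n (L(n) = (n + 2²) + 3*(-1 + 6) = (n + 4) + 3*5 = (4 + n) + 15 = 19 + n)
L(168)/(-31561) = (19 + 168)/(-31561) = 187*(-1/31561) = -187/31561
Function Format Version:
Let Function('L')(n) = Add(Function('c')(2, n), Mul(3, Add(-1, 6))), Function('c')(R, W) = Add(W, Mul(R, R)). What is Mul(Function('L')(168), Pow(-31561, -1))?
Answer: Rational(-187, 31561) ≈ -0.0059250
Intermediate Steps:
Function('c')(R, W) = Add(W, Pow(R, 2))
Function('L')(n) = Add(19, n) (Function('L')(n) = Add(Add(n, Pow(2, 2)), Mul(3, Add(-1, 6))) = Add(Add(n, 4), Mul(3, 5)) = Add(Add(4, n), 15) = Add(19, n))
Mul(Function('L')(168), Pow(-31561, -1)) = Mul(Add(19, 168), Pow(-31561, -1)) = Mul(187, Rational(-1, 31561)) = Rational(-187, 31561)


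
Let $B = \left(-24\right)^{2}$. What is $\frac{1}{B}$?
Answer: $\frac{1}{576} \approx 0.0017361$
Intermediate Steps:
$B = 576$
$\frac{1}{B} = \frac{1}{576}$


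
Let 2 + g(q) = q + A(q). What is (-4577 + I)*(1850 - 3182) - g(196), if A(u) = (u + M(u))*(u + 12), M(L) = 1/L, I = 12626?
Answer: -527349322/49 ≈ -1.0762e+7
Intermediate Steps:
A(u) = (12 + u)*(u + 1/u) (A(u) = (u + 1/u)*(u + 12) = (u + 1/u)*(12 + u) = (12 + u)*(u + 1/u))
g(q) = -1 + q² + 12/q + 13*q (g(q) = -2 + (q + (1 + q² + 12*q + 12/q)) = -2 + (1 + q² + 12/q + 13*q) = -1 + q² + 12/q + 13*q)
(-4577 + I)*(1850 - 3182) - g(196) = (-4577 + 12626)*(1850 - 3182) - (-1 + 196² + 12/196 + 13*196) = 8049*(-1332) - (-1 + 38416 + 12*(1/196) + 2548) = -10721268 - (-1 + 38416 + 3/49 + 2548) = -10721268 - 1*2007190/49 = -10721268 - 2007190/49 = -527349322/49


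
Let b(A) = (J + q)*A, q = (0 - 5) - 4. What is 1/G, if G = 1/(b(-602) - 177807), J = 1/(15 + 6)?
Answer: -517253/3 ≈ -1.7242e+5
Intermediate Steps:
q = -9 (q = -5 - 4 = -9)
J = 1/21 ≈ 0.047619
b(A) = -188*A/21 (b(A) = (1/21 - 9)*A = -188*A/21)
G = -3/517253 (G = 1/(-188/21*(-602) - 177807) = 1/(16168/3 - 177807) = 1/(-517253/3) = -3/517253 ≈ -5.7999e-6)
1/G = 1/(-3/517253) = -517253/3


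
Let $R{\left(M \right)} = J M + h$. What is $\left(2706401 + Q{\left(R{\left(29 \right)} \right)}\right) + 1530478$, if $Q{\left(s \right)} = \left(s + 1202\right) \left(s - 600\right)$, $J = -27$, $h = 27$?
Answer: $3632103$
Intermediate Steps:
$R{\left(M \right)} = 27 - 27 M$ ($R{\left(M \right)} = - 27 M + 27 = 27 - 27 M$)
$Q{\left(s \right)} = \left(-600 + s\right) \left(1202 + s\right)$ ($Q{\left(s \right)} = \left(1202 + s\right) \left(-600 + s\right) = \left(-600 + s\right) \left(1202 + s\right)$)
$\left(2706401 + Q{\left(R{\left(29 \right)} \right)}\right) + 1530478 = \left(2706401 + \left(-721200 + \left(27 - 783\right)^{2} + 602 \left(27 - 783\right)\right)\right) + 1530478 = \left(2706401 + \left(-721200 + \left(-756\right)^{2} + 602 \left(-756\right)\right)\right) + 1530478 = \left(2706401 - 604776\right) + 1530478 = 2101625 + 1530478 = 3632103$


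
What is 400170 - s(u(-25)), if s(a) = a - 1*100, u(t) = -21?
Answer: 400291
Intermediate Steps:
s(a) = -100 + a (s(a) = a - 100 = -100 + a)
400170 - s(u(-25)) = 400170 - (-100 - 21) = 400170 - 1*(-121) = 400170 + 121 = 400291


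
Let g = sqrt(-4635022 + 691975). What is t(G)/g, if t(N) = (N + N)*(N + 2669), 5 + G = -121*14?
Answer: 3296060*I*sqrt(3943047)/3943047 ≈ 1659.9*I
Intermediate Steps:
G = -1699 (G = -5 - 121*14 = -5 - 1694 = -1699)
g = I*sqrt(3943047) (g = sqrt(-3943047) = I*sqrt(3943047) ≈ 1985.7*I)
t(N) = 2*N*(2669 + N) (t(N) = (2*N)*(2669 + N) = 2*N*(2669 + N))
t(G)/g = (2*(-1699)*(2669 - 1699))/((I*sqrt(3943047))) = (2*(-1699)*970)*(-I*sqrt(3943047)/3943047) = -(-3296060)*I*sqrt(3943047)/3943047 = 3296060*I*sqrt(3943047)/3943047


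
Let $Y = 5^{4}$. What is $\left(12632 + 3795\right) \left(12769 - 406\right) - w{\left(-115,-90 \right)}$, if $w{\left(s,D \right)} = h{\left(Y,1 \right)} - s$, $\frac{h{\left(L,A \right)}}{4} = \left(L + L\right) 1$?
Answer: $203081886$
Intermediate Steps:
$Y = 625$
$h{\left(L,A \right)} = 8 L$ ($h{\left(L,A \right)} = 4 \left(L + L\right) 1 = 4 \cdot 2 L 1 = 4 \cdot 2 L = 8 L$)
$w{\left(s,D \right)} = 5000 - s$ ($w{\left(s,D \right)} = 8 \cdot 625 - s = 5000 - s$)
$\left(12632 + 3795\right) \left(12769 - 406\right) - w{\left(-115,-90 \right)} = \left(12632 + 3795\right) \left(12769 - 406\right) - \left(5000 - -115\right) = 16427 \cdot 12363 - \left(5000 + 115\right) = 203087001 - 5115 = 203081886$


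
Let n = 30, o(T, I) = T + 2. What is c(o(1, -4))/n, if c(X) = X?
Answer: ⅒ ≈ 0.10000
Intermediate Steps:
o(T, I) = 2 + T
c(o(1, -4))/n = (2 + 1)/30 = 3*(1/30) = ⅒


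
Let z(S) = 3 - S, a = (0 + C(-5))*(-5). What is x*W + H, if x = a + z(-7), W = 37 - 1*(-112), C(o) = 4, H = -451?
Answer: -1941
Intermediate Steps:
a = -20 (a = (0 + 4)*(-5) = 4*(-5) = -20)
W = 149 (W = 37 + 112 = 149)
x = -10 (x = -20 + (3 - 1*(-7)) = -20 + (3 + 7) = -20 + 10 = -10)
x*W + H = -10*149 - 451 = -1490 - 451 = -1941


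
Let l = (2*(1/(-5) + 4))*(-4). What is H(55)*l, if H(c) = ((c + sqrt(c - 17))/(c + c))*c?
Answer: -836 - 76*sqrt(38)/5 ≈ -929.70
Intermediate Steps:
H(c) = c/2 + sqrt(-17 + c)/2 (H(c) = ((c + sqrt(-17 + c))/((2*c)))*c = ((c + sqrt(-17 + c))*(1/(2*c)))*c = ((c + sqrt(-17 + c))/(2*c))*c = c/2 + sqrt(-17 + c)/2)
l = -152/5 (l = (2*(-1/5 + 4))*(-4) = (2*(19/5))*(-4) = (38/5)*(-4) = -152/5 ≈ -30.400)
H(55)*l = ((1/2)*55 + sqrt(-17 + 55)/2)*(-152/5) = (55/2 + sqrt(38)/2)*(-152/5) = -836 - 76*sqrt(38)/5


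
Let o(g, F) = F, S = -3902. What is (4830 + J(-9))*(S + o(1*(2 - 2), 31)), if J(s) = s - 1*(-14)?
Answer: -18716285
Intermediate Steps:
J(s) = 14 + s (J(s) = s + 14 = 14 + s)
(4830 + J(-9))*(S + o(1*(2 - 2), 31)) = (4830 + (14 - 9))*(-3902 + 31) = (4830 + 5)*(-3871) = 4835*(-3871) = -18716285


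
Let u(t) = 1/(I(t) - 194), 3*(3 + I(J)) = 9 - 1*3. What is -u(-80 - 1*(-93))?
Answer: 1/195 ≈ 0.0051282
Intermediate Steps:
I(J) = -1 (I(J) = -3 + (9 - 1*3)/3 = -3 + (9 - 3)/3 = -3 + (⅓)*6 = -3 + 2 = -1)
u(t) = -1/195 (u(t) = 1/(-1 - 194) = 1/(-195) = -1/195)
-u(-80 - 1*(-93)) = -1*(-1/195) = 1/195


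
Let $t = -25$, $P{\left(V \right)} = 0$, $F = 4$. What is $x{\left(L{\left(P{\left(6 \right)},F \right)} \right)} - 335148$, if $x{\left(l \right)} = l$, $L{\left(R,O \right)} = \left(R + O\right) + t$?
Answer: $-335169$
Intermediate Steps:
$L{\left(R,O \right)} = -25 + O + R$ ($L{\left(R,O \right)} = \left(R + O\right) - 25 = \left(O + R\right) - 25 = -25 + O + R$)
$x{\left(L{\left(P{\left(6 \right)},F \right)} \right)} - 335148 = \left(-25 + 4 + 0\right) - 335148 = -21 - 335148 = -335169$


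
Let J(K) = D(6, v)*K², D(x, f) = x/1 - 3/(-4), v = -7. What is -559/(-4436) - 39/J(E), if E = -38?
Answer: 1758523/14412564 ≈ 0.12201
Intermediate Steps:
D(x, f) = ¾ + x (D(x, f) = x*1 - 3*(-¼) = x + ¾ = ¾ + x)
J(K) = 27*K²/4 (J(K) = (¾ + 6)*K² = 27*K²/4)
-559/(-4436) - 39/J(E) = -559/(-4436) - 39/((27/4)*(-38)²) = -559*(-1/4436) - 39/((27/4)*1444) = 559/4436 - 39/9747 = 559/4436 - 39*1/9747 = 559/4436 - 13/3249 = 1758523/14412564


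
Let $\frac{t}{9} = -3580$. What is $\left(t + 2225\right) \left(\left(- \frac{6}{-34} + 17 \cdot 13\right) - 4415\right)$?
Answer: $\frac{2138493525}{17} \approx 1.2579 \cdot 10^{8}$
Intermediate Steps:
$t = -32220$ ($t = 9 \left(-3580\right) = -32220$)
$\left(t + 2225\right) \left(\left(- \frac{6}{-34} + 17 \cdot 13\right) - 4415\right) = \left(-32220 + 2225\right) \left(\left(- \frac{6}{-34} + 17 \cdot 13\right) - 4415\right) = - 29995 \left(\left(\left(-6\right) \left(- \frac{1}{34}\right) + 221\right) - 4415\right) = - 29995 \left(\left(\frac{3}{17} + 221\right) - 4415\right) = - 29995 \left(\frac{3760}{17} - 4415\right) = \left(-29995\right) \left(- \frac{71295}{17}\right) = \frac{2138493525}{17}$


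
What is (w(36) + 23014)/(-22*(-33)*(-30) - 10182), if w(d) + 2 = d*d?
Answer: -12154/15981 ≈ -0.76053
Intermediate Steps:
w(d) = -2 + d² (w(d) = -2 + d*d = -2 + d²)
(w(36) + 23014)/(-22*(-33)*(-30) - 10182) = ((-2 + 36²) + 23014)/(-22*(-33)*(-30) - 10182) = ((-2 + 1296) + 23014)/(726*(-30) - 10182) = (1294 + 23014)/(-21780 - 10182) = 24308/(-31962) = 24308*(-1/31962) = -12154/15981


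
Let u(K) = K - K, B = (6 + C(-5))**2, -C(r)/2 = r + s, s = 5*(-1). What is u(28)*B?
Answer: 0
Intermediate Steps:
s = -5
C(r) = 10 - 2*r (C(r) = -2*(r - 5) = -2*(-5 + r) = 10 - 2*r)
B = 676 (B = (6 + (10 - 2*(-5)))**2 = (6 + (10 + 10))**2 = (6 + 20)**2 = 26**2 = 676)
u(K) = 0
u(28)*B = 0*676 = 0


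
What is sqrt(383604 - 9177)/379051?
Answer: 3*sqrt(41603)/379051 ≈ 0.0016143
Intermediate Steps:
sqrt(383604 - 9177)/379051 = sqrt(374427)*(1/379051) = (3*sqrt(41603))*(1/379051) = 3*sqrt(41603)/379051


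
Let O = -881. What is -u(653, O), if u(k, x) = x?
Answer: 881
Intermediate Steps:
-u(653, O) = -1*(-881) = 881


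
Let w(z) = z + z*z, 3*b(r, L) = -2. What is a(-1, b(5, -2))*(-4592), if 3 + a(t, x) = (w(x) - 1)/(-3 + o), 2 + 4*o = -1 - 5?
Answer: 569408/45 ≈ 12654.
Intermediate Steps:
b(r, L) = -2/3 (b(r, L) = (1/3)*(-2) = -2/3)
w(z) = z + z**2
o = -2 (o = -1/2 + (-1 - 5)/4 = -1/2 + (1/4)*(-6) = -1/2 - 3/2 = -2)
a(t, x) = -14/5 - x*(1 + x)/5 (a(t, x) = -3 + (x*(1 + x) - 1)/(-3 - 2) = -3 + (-1 + x*(1 + x))/(-5) = -3 + (-1 + x*(1 + x))*(-1/5) = -3 + (1/5 - x*(1 + x)/5) = -14/5 - x*(1 + x)/5)
a(-1, b(5, -2))*(-4592) = (-14/5 - 1/5*(-2/3)*(1 - 2/3))*(-4592) = (-14/5 - 1/5*(-2/3)*1/3)*(-4592) = (-14/5 + 2/45)*(-4592) = -124/45*(-4592) = 569408/45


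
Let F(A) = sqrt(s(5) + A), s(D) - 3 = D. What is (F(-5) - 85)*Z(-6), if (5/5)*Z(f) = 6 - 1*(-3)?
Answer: -765 + 9*sqrt(3) ≈ -749.41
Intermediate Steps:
s(D) = 3 + D
F(A) = sqrt(8 + A) (F(A) = sqrt((3 + 5) + A) = sqrt(8 + A))
Z(f) = 9 (Z(f) = 6 - 1*(-3) = 6 + 3 = 9)
(F(-5) - 85)*Z(-6) = (sqrt(8 - 5) - 85)*9 = (sqrt(3) - 85)*9 = (-85 + sqrt(3))*9 = -765 + 9*sqrt(3)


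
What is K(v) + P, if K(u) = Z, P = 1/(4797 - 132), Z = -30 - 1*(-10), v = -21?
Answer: -93299/4665 ≈ -20.000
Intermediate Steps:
Z = -20 (Z = -30 + 10 = -20)
P = 1/4665 ≈ 0.00021436
K(u) = -20
K(v) + P = -20 + 1/4665 = -93299/4665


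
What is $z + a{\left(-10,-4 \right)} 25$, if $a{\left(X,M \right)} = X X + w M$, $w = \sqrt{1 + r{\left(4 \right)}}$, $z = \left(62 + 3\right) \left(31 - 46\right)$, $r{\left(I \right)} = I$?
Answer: $1525 - 100 \sqrt{5} \approx 1301.4$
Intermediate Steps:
$z = -975$ ($z = 65 \left(-15\right) = -975$)
$w = \sqrt{5}$ ($w = \sqrt{1 + 4} = \sqrt{5} \approx 2.2361$)
$a{\left(X,M \right)} = X^{2} + M \sqrt{5}$ ($a{\left(X,M \right)} = X X + \sqrt{5} M = X^{2} + M \sqrt{5}$)
$z + a{\left(-10,-4 \right)} 25 = -975 + \left(\left(-10\right)^{2} - 4 \sqrt{5}\right) 25 = -975 + \left(100 - 4 \sqrt{5}\right) 25 = -975 + \left(2500 - 100 \sqrt{5}\right) = 1525 - 100 \sqrt{5}$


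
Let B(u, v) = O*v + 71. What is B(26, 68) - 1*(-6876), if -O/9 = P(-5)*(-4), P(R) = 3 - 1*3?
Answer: 6947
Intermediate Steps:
P(R) = 0 (P(R) = 3 - 3 = 0)
O = 0 (O = -0*(-4) = -9*0 = 0)
B(u, v) = 71 (B(u, v) = 0*v + 71 = 0 + 71 = 71)
B(26, 68) - 1*(-6876) = 71 - 1*(-6876) = 71 + 6876 = 6947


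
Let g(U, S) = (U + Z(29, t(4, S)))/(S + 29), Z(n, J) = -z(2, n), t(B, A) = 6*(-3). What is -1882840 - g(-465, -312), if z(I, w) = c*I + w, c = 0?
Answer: -532844214/283 ≈ -1.8828e+6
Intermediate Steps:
z(I, w) = w (z(I, w) = 0*I + w = 0 + w = w)
t(B, A) = -18
Z(n, J) = -n
g(U, S) = (-29 + U)/(29 + S) (g(U, S) = (U - 1*29)/(S + 29) = (U - 29)/(29 + S) = (-29 + U)/(29 + S))
-1882840 - g(-465, -312) = -1882840 - (-29 - 465)/(29 - 312) = -1882840 - (-494)/(-283) = -1882840 - (-1)*(-494)/283 = -1882840 - 1*494/283 = -1882840 - 494/283 = -532844214/283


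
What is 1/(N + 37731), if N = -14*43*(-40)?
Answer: 1/61811 ≈ 1.6178e-5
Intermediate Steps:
N = 24080 (N = -602*(-40) = 24080)
1/(N + 37731) = 1/(24080 + 37731) = 1/61811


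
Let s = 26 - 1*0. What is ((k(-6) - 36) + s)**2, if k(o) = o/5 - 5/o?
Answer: 96721/900 ≈ 107.47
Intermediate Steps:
k(o) = -5/o + o/5 (k(o) = o*(1/5) - 5/o = o/5 - 5/o = -5/o + o/5)
s = 26 (s = 26 + 0 = 26)
((k(-6) - 36) + s)**2 = (((-5/(-6) + (1/5)*(-6)) - 36) + 26)**2 = (((-5*(-1/6) - 6/5) - 36) + 26)**2 = (((5/6 - 6/5) - 36) + 26)**2 = ((-11/30 - 36) + 26)**2 = (-1091/30 + 26)**2 = (-311/30)**2 = 96721/900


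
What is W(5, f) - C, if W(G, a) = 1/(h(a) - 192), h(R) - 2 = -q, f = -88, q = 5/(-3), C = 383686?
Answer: -216782593/565 ≈ -3.8369e+5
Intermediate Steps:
q = -5/3 (q = 5*(-⅓) = -5/3 ≈ -1.6667)
h(R) = 11/3 (h(R) = 2 - 1*(-5/3) = 2 + 5/3 = 11/3)
W(G, a) = -3/565 (W(G, a) = 1/(11/3 - 192) = 1/(-565/3) = -3/565)
W(5, f) - C = -3/565 - 1*383686 = -3/565 - 383686 = -216782593/565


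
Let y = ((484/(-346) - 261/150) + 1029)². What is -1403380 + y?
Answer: -26261866107399/74822500 ≈ -3.5099e+5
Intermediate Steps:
y = 78742533942601/74822500 (y = ((484*(-1/346) - 261*1/150) + 1029)² = ((-242/173 - 87/50) + 1029)² = (-27151/8650 + 1029)² = (8873699/8650)² = 78742533942601/74822500 ≈ 1.0524e+6)
-1403380 + y = -1403380 + 78742533942601/74822500 = -26261866107399/74822500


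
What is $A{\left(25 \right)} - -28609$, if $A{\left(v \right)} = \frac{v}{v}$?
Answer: $28610$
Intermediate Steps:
$A{\left(v \right)} = 1$
$A{\left(25 \right)} - -28609 = 1 - -28609 = 1 + 28609 = 28610$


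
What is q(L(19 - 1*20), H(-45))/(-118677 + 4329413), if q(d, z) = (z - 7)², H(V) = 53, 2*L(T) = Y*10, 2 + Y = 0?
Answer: 529/1052684 ≈ 0.00050252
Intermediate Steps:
Y = -2 (Y = -2 + 0 = -2)
L(T) = -10 (L(T) = (-2*10)/2 = (½)*(-20) = -10)
q(d, z) = (-7 + z)²
q(L(19 - 1*20), H(-45))/(-118677 + 4329413) = (-7 + 53)²/(-118677 + 4329413) = 46²/4210736 = 2116*(1/4210736) = 529/1052684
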